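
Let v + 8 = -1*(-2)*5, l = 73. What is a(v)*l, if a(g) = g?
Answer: 146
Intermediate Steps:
v = 2 (v = -8 - 1*(-2)*5 = -8 + 2*5 = -8 + 10 = 2)
a(v)*l = 2*73 = 146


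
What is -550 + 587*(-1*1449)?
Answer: -851113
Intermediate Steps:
-550 + 587*(-1*1449) = -550 + 587*(-1449) = -550 - 850563 = -851113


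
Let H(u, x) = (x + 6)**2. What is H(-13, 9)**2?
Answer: 50625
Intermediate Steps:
H(u, x) = (6 + x)**2
H(-13, 9)**2 = ((6 + 9)**2)**2 = (15**2)**2 = 225**2 = 50625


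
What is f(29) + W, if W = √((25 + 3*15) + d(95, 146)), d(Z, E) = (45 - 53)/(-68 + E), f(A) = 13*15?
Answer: 195 + √106314/39 ≈ 203.36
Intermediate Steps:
f(A) = 195
d(Z, E) = -8/(-68 + E)
W = √106314/39 (W = √((25 + 3*15) - 8/(-68 + 146)) = √((25 + 45) - 8/78) = √(70 - 8*1/78) = √(70 - 4/39) = √(2726/39) = √106314/39 ≈ 8.3605)
f(29) + W = 195 + √106314/39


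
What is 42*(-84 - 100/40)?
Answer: -3633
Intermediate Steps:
42*(-84 - 100/40) = 42*(-84 - 100*1/40) = 42*(-84 - 5/2) = 42*(-173/2) = -3633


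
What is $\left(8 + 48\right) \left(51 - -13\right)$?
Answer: $3584$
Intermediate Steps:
$\left(8 + 48\right) \left(51 - -13\right) = 56 \left(51 + 13\right) = 56 \cdot 64 = 3584$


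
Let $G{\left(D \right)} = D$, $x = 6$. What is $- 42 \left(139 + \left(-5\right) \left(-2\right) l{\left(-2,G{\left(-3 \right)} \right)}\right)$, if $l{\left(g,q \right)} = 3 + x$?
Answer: $-9618$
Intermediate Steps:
$l{\left(g,q \right)} = 9$ ($l{\left(g,q \right)} = 3 + 6 = 9$)
$- 42 \left(139 + \left(-5\right) \left(-2\right) l{\left(-2,G{\left(-3 \right)} \right)}\right) = - 42 \left(139 + \left(-5\right) \left(-2\right) 9\right) = - 42 \left(139 + 10 \cdot 9\right) = - 42 \left(139 + 90\right) = \left(-42\right) 229 = -9618$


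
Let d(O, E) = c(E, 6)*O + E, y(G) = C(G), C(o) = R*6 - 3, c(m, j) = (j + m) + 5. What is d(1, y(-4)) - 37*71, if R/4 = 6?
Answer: -2334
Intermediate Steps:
R = 24 (R = 4*6 = 24)
c(m, j) = 5 + j + m
C(o) = 141 (C(o) = 24*6 - 3 = 144 - 3 = 141)
y(G) = 141
d(O, E) = E + O*(11 + E) (d(O, E) = (5 + 6 + E)*O + E = (11 + E)*O + E = O*(11 + E) + E = E + O*(11 + E))
d(1, y(-4)) - 37*71 = (141 + 1*(11 + 141)) - 37*71 = (141 + 1*152) - 2627 = (141 + 152) - 2627 = 293 - 2627 = -2334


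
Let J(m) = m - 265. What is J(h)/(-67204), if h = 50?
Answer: 215/67204 ≈ 0.0031992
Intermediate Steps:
J(m) = -265 + m
J(h)/(-67204) = (-265 + 50)/(-67204) = -215*(-1/67204) = 215/67204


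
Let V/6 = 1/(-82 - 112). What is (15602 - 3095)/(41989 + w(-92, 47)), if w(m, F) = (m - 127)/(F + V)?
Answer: 56981892/191280641 ≈ 0.29790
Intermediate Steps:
V = -3/97 (V = 6/(-82 - 112) = 6/(-194) = 6*(-1/194) = -3/97 ≈ -0.030928)
w(m, F) = (-127 + m)/(-3/97 + F) (w(m, F) = (m - 127)/(F - 3/97) = (-127 + m)/(-3/97 + F))
(15602 - 3095)/(41989 + w(-92, 47)) = (15602 - 3095)/(41989 + 97*(-127 - 92)/(-3 + 97*47)) = 12507/(41989 + 97*(-219)/(-3 + 4559)) = 12507/(41989 + 97*(-219)/4556) = 12507/(41989 + 97*(1/4556)*(-219)) = 12507/(41989 - 21243/4556) = 12507/(191280641/4556) = 12507*(4556/191280641) = 56981892/191280641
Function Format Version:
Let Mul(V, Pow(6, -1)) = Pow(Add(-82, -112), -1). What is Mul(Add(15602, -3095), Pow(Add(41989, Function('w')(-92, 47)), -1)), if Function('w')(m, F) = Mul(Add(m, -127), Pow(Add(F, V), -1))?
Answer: Rational(56981892, 191280641) ≈ 0.29790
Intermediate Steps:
V = Rational(-3, 97) (V = Mul(6, Pow(Add(-82, -112), -1)) = Mul(6, Pow(-194, -1)) = Mul(6, Rational(-1, 194)) = Rational(-3, 97) ≈ -0.030928)
Function('w')(m, F) = Mul(Pow(Add(Rational(-3, 97), F), -1), Add(-127, m)) (Function('w')(m, F) = Mul(Add(m, -127), Pow(Add(F, Rational(-3, 97)), -1)) = Mul(Add(-127, m), Pow(Add(Rational(-3, 97), F), -1)) = Mul(Pow(Add(Rational(-3, 97), F), -1), Add(-127, m)))
Mul(Add(15602, -3095), Pow(Add(41989, Function('w')(-92, 47)), -1)) = Mul(Add(15602, -3095), Pow(Add(41989, Mul(97, Pow(Add(-3, Mul(97, 47)), -1), Add(-127, -92))), -1)) = Mul(12507, Pow(Add(41989, Mul(97, Pow(Add(-3, 4559), -1), -219)), -1)) = Mul(12507, Pow(Add(41989, Mul(97, Pow(4556, -1), -219)), -1)) = Mul(12507, Pow(Add(41989, Mul(97, Rational(1, 4556), -219)), -1)) = Mul(12507, Pow(Add(41989, Rational(-21243, 4556)), -1)) = Mul(12507, Pow(Rational(191280641, 4556), -1)) = Mul(12507, Rational(4556, 191280641)) = Rational(56981892, 191280641)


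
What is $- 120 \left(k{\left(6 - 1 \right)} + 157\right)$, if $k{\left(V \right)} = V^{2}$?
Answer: $-21840$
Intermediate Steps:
$- 120 \left(k{\left(6 - 1 \right)} + 157\right) = - 120 \left(\left(6 - 1\right)^{2} + 157\right) = - 120 \left(5^{2} + 157\right) = - 120 \left(25 + 157\right) = \left(-120\right) 182 = -21840$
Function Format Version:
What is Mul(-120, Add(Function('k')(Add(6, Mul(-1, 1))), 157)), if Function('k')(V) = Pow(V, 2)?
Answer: -21840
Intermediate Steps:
Mul(-120, Add(Function('k')(Add(6, Mul(-1, 1))), 157)) = Mul(-120, Add(Pow(Add(6, Mul(-1, 1)), 2), 157)) = Mul(-120, Add(Pow(Add(6, -1), 2), 157)) = Mul(-120, Add(Pow(5, 2), 157)) = Mul(-120, Add(25, 157)) = Mul(-120, 182) = -21840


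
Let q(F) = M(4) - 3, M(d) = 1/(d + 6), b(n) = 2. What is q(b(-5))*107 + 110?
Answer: -2003/10 ≈ -200.30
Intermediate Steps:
M(d) = 1/(6 + d)
q(F) = -29/10 (q(F) = 1/(6 + 4) - 3 = 1/10 - 3 = ⅒ - 3 = -29/10)
q(b(-5))*107 + 110 = -29/10*107 + 110 = -3103/10 + 110 = -2003/10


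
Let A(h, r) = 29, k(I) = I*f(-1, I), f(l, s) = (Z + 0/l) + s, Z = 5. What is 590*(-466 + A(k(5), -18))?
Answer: -257830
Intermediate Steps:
f(l, s) = 5 + s (f(l, s) = (5 + 0/l) + s = (5 + 0) + s = 5 + s)
k(I) = I*(5 + I)
590*(-466 + A(k(5), -18)) = 590*(-466 + 29) = 590*(-437) = -257830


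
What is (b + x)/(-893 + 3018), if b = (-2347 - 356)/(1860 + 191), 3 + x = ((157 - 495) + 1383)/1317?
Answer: -9520057/5739979875 ≈ -0.0016586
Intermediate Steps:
x = -2906/1317 (x = -3 + ((157 - 495) + 1383)/1317 = -3 + (-338 + 1383)*(1/1317) = -3 + 1045*(1/1317) = -3 + 1045/1317 = -2906/1317 ≈ -2.2065)
b = -2703/2051 ≈ -1.3179
(b + x)/(-893 + 3018) = (-2703/2051 - 2906/1317)/(-893 + 3018) = -9520057/2701167/2125 = -9520057/2701167*1/2125 = -9520057/5739979875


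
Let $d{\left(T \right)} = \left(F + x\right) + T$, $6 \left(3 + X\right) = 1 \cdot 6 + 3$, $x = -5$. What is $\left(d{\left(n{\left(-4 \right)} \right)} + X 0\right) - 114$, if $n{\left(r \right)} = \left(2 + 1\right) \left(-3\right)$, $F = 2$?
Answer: $-126$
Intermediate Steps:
$X = - \frac{3}{2}$ ($X = -3 + \frac{1 \cdot 6 + 3}{6} = -3 + \frac{6 + 3}{6} = -3 + \frac{1}{6} \cdot 9 = -3 + \frac{3}{2} = - \frac{3}{2} \approx -1.5$)
$n{\left(r \right)} = -9$ ($n{\left(r \right)} = 3 \left(-3\right) = -9$)
$d{\left(T \right)} = -3 + T$ ($d{\left(T \right)} = \left(2 - 5\right) + T = -3 + T$)
$\left(d{\left(n{\left(-4 \right)} \right)} + X 0\right) - 114 = \left(\left(-3 - 9\right) - 0\right) - 114 = \left(-12 + 0\right) - 114 = -12 - 114 = -126$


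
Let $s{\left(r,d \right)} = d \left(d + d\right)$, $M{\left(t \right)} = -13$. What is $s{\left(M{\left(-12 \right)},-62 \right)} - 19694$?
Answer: $-12006$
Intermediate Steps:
$s{\left(r,d \right)} = 2 d^{2}$ ($s{\left(r,d \right)} = d 2 d = 2 d^{2}$)
$s{\left(M{\left(-12 \right)},-62 \right)} - 19694 = 2 \left(-62\right)^{2} - 19694 = 2 \cdot 3844 - 19694 = 7688 - 19694 = -12006$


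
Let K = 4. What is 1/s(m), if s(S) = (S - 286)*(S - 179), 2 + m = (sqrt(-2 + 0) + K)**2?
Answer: I/(18*(196*sqrt(2) + 2535*I)) ≈ 2.1656e-5 + 2.368e-6*I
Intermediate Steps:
m = -2 + (4 + I*sqrt(2))**2 (m = -2 + (sqrt(-2 + 0) + 4)**2 = -2 + (sqrt(-2) + 4)**2 = -2 + (I*sqrt(2) + 4)**2 = -2 + (4 + I*sqrt(2))**2 ≈ 12.0 + 11.314*I)
s(S) = (-286 + S)*(-179 + S)
1/s(m) = 1/(51194 + (12 + 8*I*sqrt(2))**2 - 465*(12 + 8*I*sqrt(2))) = 1/(51194 + (12 + 8*I*sqrt(2))**2 + (-5580 - 3720*I*sqrt(2))) = 1/(45614 + (12 + 8*I*sqrt(2))**2 - 3720*I*sqrt(2))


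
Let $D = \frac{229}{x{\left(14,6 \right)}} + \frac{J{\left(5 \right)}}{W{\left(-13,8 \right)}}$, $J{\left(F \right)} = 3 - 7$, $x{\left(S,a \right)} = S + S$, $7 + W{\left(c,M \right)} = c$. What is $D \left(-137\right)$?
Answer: $- \frac{160701}{140} \approx -1147.9$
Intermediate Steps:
$W{\left(c,M \right)} = -7 + c$
$x{\left(S,a \right)} = 2 S$
$J{\left(F \right)} = -4$
$D = \frac{1173}{140}$ ($D = \frac{229}{2 \cdot 14} - \frac{4}{-7 - 13} = \frac{229}{28} - \frac{4}{-20} = 229 \cdot \frac{1}{28} - - \frac{1}{5} = \frac{229}{28} + \frac{1}{5} = \frac{1173}{140} \approx 8.3786$)
$D \left(-137\right) = \frac{1173}{140} \left(-137\right) = - \frac{160701}{140}$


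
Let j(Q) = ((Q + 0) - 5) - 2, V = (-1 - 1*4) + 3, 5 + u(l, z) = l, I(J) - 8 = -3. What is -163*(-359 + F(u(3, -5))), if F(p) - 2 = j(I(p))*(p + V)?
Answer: 56887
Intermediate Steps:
I(J) = 5 (I(J) = 8 - 3 = 5)
u(l, z) = -5 + l
V = -2 (V = (-1 - 4) + 3 = -5 + 3 = -2)
j(Q) = -7 + Q (j(Q) = (Q - 5) - 2 = (-5 + Q) - 2 = -7 + Q)
F(p) = 6 - 2*p (F(p) = 2 + (-7 + 5)*(p - 2) = 2 - 2*(-2 + p) = 2 + (4 - 2*p) = 6 - 2*p)
-163*(-359 + F(u(3, -5))) = -163*(-359 + (6 - 2*(-5 + 3))) = -163*(-359 + (6 - 2*(-2))) = -163*(-359 + (6 + 4)) = -163*(-359 + 10) = -163*(-349) = 56887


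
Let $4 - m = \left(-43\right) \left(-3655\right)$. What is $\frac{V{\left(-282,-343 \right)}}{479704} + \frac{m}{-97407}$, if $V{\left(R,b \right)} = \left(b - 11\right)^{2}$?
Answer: $\frac{7299784663}{3893877294} \approx 1.8747$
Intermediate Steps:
$V{\left(R,b \right)} = \left(-11 + b\right)^{2}$
$m = -157161$ ($m = 4 - \left(-43\right) \left(-3655\right) = 4 - 157165 = -157161$)
$\frac{V{\left(-282,-343 \right)}}{479704} + \frac{m}{-97407} = \frac{\left(-11 - 343\right)^{2}}{479704} - \frac{157161}{-97407} = \left(-354\right)^{2} \cdot \frac{1}{479704} - - \frac{52387}{32469} = 125316 \cdot \frac{1}{479704} + \frac{52387}{32469} = \frac{31329}{119926} + \frac{52387}{32469} = \frac{7299784663}{3893877294}$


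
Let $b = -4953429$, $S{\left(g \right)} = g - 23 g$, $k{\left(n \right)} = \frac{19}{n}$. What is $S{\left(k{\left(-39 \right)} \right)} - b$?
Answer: $\frac{193184149}{39} \approx 4.9534 \cdot 10^{6}$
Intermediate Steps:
$S{\left(g \right)} = - 22 g$
$S{\left(k{\left(-39 \right)} \right)} - b = - 22 \frac{19}{-39} - -4953429 = - 22 \cdot 19 \left(- \frac{1}{39}\right) + 4953429 = \left(-22\right) \left(- \frac{19}{39}\right) + 4953429 = \frac{418}{39} + 4953429 = \frac{193184149}{39}$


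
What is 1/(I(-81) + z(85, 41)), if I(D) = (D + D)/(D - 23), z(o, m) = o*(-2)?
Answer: -52/8759 ≈ -0.0059367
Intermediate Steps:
z(o, m) = -2*o
I(D) = 2*D/(-23 + D) (I(D) = (2*D)/(-23 + D) = 2*D/(-23 + D))
1/(I(-81) + z(85, 41)) = 1/(2*(-81)/(-23 - 81) - 2*85) = 1/(2*(-81)/(-104) - 170) = 1/(2*(-81)*(-1/104) - 170) = 1/(81/52 - 170) = 1/(-8759/52) = -52/8759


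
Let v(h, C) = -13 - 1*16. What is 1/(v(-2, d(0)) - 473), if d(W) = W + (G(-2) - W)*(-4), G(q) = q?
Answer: -1/502 ≈ -0.0019920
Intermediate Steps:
d(W) = 8 + 5*W (d(W) = W + (-2 - W)*(-4) = W + (8 + 4*W) = 8 + 5*W)
v(h, C) = -29 (v(h, C) = -13 - 16 = -29)
1/(v(-2, d(0)) - 473) = 1/(-29 - 473) = 1/(-502) = -1/502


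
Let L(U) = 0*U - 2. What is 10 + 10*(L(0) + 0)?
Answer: -10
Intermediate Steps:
L(U) = -2 (L(U) = 0 - 2 = -2)
10 + 10*(L(0) + 0) = 10 + 10*(-2 + 0) = 10 + 10*(-2) = 10 - 20 = -10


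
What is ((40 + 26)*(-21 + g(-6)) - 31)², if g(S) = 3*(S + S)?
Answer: 14386849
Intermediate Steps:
g(S) = 6*S (g(S) = 3*(2*S) = 6*S)
((40 + 26)*(-21 + g(-6)) - 31)² = ((40 + 26)*(-21 + 6*(-6)) - 31)² = (66*(-21 - 36) - 31)² = (66*(-57) - 31)² = (-3762 - 31)² = (-3793)² = 14386849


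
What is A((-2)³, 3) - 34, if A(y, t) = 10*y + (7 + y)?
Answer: -115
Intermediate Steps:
A(y, t) = 7 + 11*y
A((-2)³, 3) - 34 = (7 + 11*(-2)³) - 34 = (7 + 11*(-8)) - 34 = (7 - 88) - 34 = -81 - 34 = -115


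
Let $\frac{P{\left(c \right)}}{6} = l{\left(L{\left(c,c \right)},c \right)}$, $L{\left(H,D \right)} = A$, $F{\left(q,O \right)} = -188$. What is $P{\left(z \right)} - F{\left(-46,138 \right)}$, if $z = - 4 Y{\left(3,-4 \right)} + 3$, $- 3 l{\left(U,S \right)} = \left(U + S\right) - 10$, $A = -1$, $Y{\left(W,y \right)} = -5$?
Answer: $164$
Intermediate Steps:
$L{\left(H,D \right)} = -1$
$l{\left(U,S \right)} = \frac{10}{3} - \frac{S}{3} - \frac{U}{3}$ ($l{\left(U,S \right)} = - \frac{\left(U + S\right) - 10}{3} = - \frac{\left(S + U\right) - 10}{3} = - \frac{-10 + S + U}{3} = \frac{10}{3} - \frac{S}{3} - \frac{U}{3}$)
$z = 23$ ($z = \left(-4\right) \left(-5\right) + 3 = 20 + 3 = 23$)
$P{\left(c \right)} = 22 - 2 c$ ($P{\left(c \right)} = 6 \left(\frac{10}{3} - \frac{c}{3} - - \frac{1}{3}\right) = 6 \left(\frac{10}{3} - \frac{c}{3} + \frac{1}{3}\right) = 6 \left(\frac{11}{3} - \frac{c}{3}\right) = 22 - 2 c$)
$P{\left(z \right)} - F{\left(-46,138 \right)} = \left(22 - 46\right) - -188 = \left(22 - 46\right) + 188 = -24 + 188 = 164$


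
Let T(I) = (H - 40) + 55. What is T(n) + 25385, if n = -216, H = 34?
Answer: 25434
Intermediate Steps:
T(I) = 49 (T(I) = (34 - 40) + 55 = -6 + 55 = 49)
T(n) + 25385 = 49 + 25385 = 25434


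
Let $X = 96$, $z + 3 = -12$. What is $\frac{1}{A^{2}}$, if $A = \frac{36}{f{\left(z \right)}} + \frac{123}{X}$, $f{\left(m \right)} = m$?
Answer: $\frac{25600}{32041} \approx 0.79898$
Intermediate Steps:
$z = -15$ ($z = -3 - 12 = -15$)
$A = - \frac{179}{160}$ ($A = \frac{36}{-15} + \frac{123}{96} = 36 \left(- \frac{1}{15}\right) + 123 \cdot \frac{1}{96} = - \frac{12}{5} + \frac{41}{32} = - \frac{179}{160} \approx -1.1187$)
$\frac{1}{A^{2}} = \frac{1}{\left(- \frac{179}{160}\right)^{2}} = \frac{1}{\frac{32041}{25600}} = \frac{25600}{32041}$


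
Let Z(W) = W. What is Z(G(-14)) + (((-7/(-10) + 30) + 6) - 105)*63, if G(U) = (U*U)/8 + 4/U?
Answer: -149754/35 ≈ -4278.7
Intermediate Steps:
G(U) = 4/U + U²/8 (G(U) = U²*(⅛) + 4/U = U²/8 + 4/U = 4/U + U²/8)
Z(G(-14)) + (((-7/(-10) + 30) + 6) - 105)*63 = (⅛)*(32 + (-14)³)/(-14) + (((-7/(-10) + 30) + 6) - 105)*63 = (⅛)*(-1/14)*(32 - 2744) + (((-7*(-⅒) + 30) + 6) - 105)*63 = (⅛)*(-1/14)*(-2712) + (((7/10 + 30) + 6) - 105)*63 = 339/14 + ((307/10 + 6) - 105)*63 = 339/14 + (367/10 - 105)*63 = 339/14 - 683/10*63 = 339/14 - 43029/10 = -149754/35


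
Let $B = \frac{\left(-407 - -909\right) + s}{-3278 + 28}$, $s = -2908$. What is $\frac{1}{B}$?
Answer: $\frac{1625}{1203} \approx 1.3508$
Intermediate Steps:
$B = \frac{1203}{1625}$ ($B = \frac{\left(-407 - -909\right) - 2908}{-3278 + 28} = \frac{\left(-407 + 909\right) - 2908}{-3250} = \left(502 - 2908\right) \left(- \frac{1}{3250}\right) = \left(-2406\right) \left(- \frac{1}{3250}\right) = \frac{1203}{1625} \approx 0.74031$)
$\frac{1}{B} = \frac{1}{\frac{1203}{1625}} = \frac{1625}{1203}$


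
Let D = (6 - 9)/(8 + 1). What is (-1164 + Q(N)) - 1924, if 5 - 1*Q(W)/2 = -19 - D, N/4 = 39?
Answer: -9122/3 ≈ -3040.7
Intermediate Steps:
N = 156 (N = 4*39 = 156)
D = -⅓ (D = -3/9 = -3*⅑ = -⅓ ≈ -0.33333)
Q(W) = 142/3 (Q(W) = 10 - 2*(-19 - 1*(-⅓)) = 10 - 2*(-19 + ⅓) = 10 - 2*(-56/3) = 10 + 112/3 = 142/3)
(-1164 + Q(N)) - 1924 = (-1164 + 142/3) - 1924 = -3350/3 - 1924 = -9122/3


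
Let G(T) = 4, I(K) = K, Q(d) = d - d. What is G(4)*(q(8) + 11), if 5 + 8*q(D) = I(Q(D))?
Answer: 83/2 ≈ 41.500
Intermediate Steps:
Q(d) = 0
q(D) = -5/8 (q(D) = -5/8 + (1/8)*0 = -5/8 + 0 = -5/8)
G(4)*(q(8) + 11) = 4*(-5/8 + 11) = 4*(83/8) = 83/2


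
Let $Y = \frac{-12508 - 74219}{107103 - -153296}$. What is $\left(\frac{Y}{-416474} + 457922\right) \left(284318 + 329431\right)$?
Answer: $\frac{30479617500336981690351}{108449413126} \approx 2.8105 \cdot 10^{11}$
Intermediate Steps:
$Y = - \frac{86727}{260399}$ ($Y = - \frac{86727}{107103 + 153296} = - \frac{86727}{260399} \approx -0.33305$)
$\left(\frac{Y}{-416474} + 457922\right) \left(284318 + 329431\right) = \left(- \frac{86727}{260399 \left(-416474\right)} + 457922\right) \left(284318 + 329431\right) = \left(\left(- \frac{86727}{260399}\right) \left(- \frac{1}{416474}\right) + 457922\right) 613749 = \left(\frac{86727}{108449413126} + 457922\right) 613749 = \frac{49661372157570899}{108449413126} \cdot 613749 = \frac{30479617500336981690351}{108449413126}$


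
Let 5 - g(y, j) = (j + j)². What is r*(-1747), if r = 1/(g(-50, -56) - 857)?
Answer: 1747/13396 ≈ 0.13041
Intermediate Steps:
g(y, j) = 5 - 4*j² (g(y, j) = 5 - (j + j)² = 5 - (2*j)² = 5 - 4*j²)
r = -1/13396 (r = 1/((5 - 4*(-56)²) - 857) = 1/((5 - 4*3136) - 857) = 1/((5 - 12544) - 857) = 1/(-12539 - 857) = 1/(-13396) = -1/13396 ≈ -7.4649e-5)
r*(-1747) = -1/13396*(-1747) = 1747/13396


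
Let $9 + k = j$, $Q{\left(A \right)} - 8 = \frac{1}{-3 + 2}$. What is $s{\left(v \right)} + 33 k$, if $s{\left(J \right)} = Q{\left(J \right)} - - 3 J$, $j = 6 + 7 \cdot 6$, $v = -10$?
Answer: $1264$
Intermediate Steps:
$Q{\left(A \right)} = 7$ ($Q{\left(A \right)} = 8 + \frac{1}{-3 + 2} = 8 + \frac{1}{-1} = 8 - 1 = 7$)
$j = 48$ ($j = 6 + 42 = 48$)
$s{\left(J \right)} = 7 + 3 J$ ($s{\left(J \right)} = 7 - - 3 J = 7 + 3 J$)
$k = 39$ ($k = -9 + 48 = 39$)
$s{\left(v \right)} + 33 k = \left(7 + 3 \left(-10\right)\right) + 33 \cdot 39 = \left(7 - 30\right) + 1287 = -23 + 1287 = 1264$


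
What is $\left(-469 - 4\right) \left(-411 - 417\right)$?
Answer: $391644$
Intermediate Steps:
$\left(-469 - 4\right) \left(-411 - 417\right) = - 473 \left(-411 - 417\right) = \left(-473\right) \left(-828\right) = 391644$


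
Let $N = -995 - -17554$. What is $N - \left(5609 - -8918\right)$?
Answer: $2032$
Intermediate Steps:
$N = 16559$ ($N = -995 + 17554 = 16559$)
$N - \left(5609 - -8918\right) = 16559 - \left(5609 - -8918\right) = 16559 - \left(5609 + 8918\right) = 16559 - 14527 = 2032$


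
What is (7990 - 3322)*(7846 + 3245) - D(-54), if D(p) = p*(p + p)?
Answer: 51766956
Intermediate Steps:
D(p) = 2*p² (D(p) = p*(2*p) = 2*p²)
(7990 - 3322)*(7846 + 3245) - D(-54) = (7990 - 3322)*(7846 + 3245) - 2*(-54)² = 4668*11091 - 2*2916 = 51772788 - 1*5832 = 51772788 - 5832 = 51766956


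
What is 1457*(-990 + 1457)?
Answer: 680419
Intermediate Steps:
1457*(-990 + 1457) = 1457*467 = 680419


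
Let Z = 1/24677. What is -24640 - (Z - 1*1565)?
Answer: -569421776/24677 ≈ -23075.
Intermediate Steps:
Z = 1/24677 ≈ 4.0524e-5
-24640 - (Z - 1*1565) = -24640 - (1/24677 - 1*1565) = -24640 - (1/24677 - 1565) = -24640 - 1*(-38619504/24677) = -24640 + 38619504/24677 = -569421776/24677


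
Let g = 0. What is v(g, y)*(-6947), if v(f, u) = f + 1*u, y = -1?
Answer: 6947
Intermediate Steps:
v(f, u) = f + u
v(g, y)*(-6947) = (0 - 1)*(-6947) = -1*(-6947) = 6947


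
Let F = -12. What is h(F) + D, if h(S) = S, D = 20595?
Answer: 20583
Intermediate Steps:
h(F) + D = -12 + 20595 = 20583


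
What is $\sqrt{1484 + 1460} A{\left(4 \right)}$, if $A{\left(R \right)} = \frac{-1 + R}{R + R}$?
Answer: $3 \sqrt{46} \approx 20.347$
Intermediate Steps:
$A{\left(R \right)} = \frac{-1 + R}{2 R}$
$\sqrt{1484 + 1460} A{\left(4 \right)} = \sqrt{1484 + 1460} \frac{-1 + 4}{2 \cdot 4} = \sqrt{2944} \cdot \frac{1}{2} \cdot \frac{1}{4} \cdot 3 = 8 \sqrt{46} \cdot \frac{3}{8} = 3 \sqrt{46}$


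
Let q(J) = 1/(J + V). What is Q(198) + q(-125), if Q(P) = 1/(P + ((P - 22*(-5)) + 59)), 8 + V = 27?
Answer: -459/59890 ≈ -0.0076640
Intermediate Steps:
V = 19 (V = -8 + 27 = 19)
q(J) = 1/(19 + J) (q(J) = 1/(J + 19) = 1/(19 + J))
Q(P) = 1/(169 + 2*P) (Q(P) = 1/(P + ((P + 110) + 59)) = 1/(P + ((110 + P) + 59)) = 1/(P + (169 + P)) = 1/(169 + 2*P))
Q(198) + q(-125) = 1/(169 + 2*198) + 1/(19 - 125) = 1/(169 + 396) + 1/(-106) = 1/565 - 1/106 = -459/59890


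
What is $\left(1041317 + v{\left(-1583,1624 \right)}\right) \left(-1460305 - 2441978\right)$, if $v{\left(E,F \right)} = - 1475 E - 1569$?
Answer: $-13168929078459$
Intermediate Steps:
$v{\left(E,F \right)} = -1569 - 1475 E$
$\left(1041317 + v{\left(-1583,1624 \right)}\right) \left(-1460305 - 2441978\right) = \left(1041317 - -2333356\right) \left(-1460305 - 2441978\right) = \left(1041317 + \left(-1569 + 2334925\right)\right) \left(-3902283\right) = \left(1041317 + 2333356\right) \left(-3902283\right) = 3374673 \left(-3902283\right) = -13168929078459$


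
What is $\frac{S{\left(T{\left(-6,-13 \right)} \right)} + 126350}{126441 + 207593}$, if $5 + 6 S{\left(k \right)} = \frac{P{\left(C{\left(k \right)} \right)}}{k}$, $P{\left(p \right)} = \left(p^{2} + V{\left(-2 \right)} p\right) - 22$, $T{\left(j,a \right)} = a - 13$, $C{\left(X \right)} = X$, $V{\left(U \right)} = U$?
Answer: $\frac{4927441}{13027326} \approx 0.37824$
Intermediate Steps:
$T{\left(j,a \right)} = -13 + a$ ($T{\left(j,a \right)} = a - 13 = -13 + a$)
$P{\left(p \right)} = -22 + p^{2} - 2 p$ ($P{\left(p \right)} = \left(p^{2} - 2 p\right) - 22 = -22 + p^{2} - 2 p$)
$S{\left(k \right)} = - \frac{5}{6} + \frac{-22 + k^{2} - 2 k}{6 k}$ ($S{\left(k \right)} = - \frac{5}{6} + \frac{\left(-22 + k^{2} - 2 k\right) \frac{1}{k}}{6} = - \frac{5}{6} + \frac{\frac{1}{k} \left(-22 + k^{2} - 2 k\right)}{6} = - \frac{5}{6} + \frac{-22 + k^{2} - 2 k}{6 k}$)
$\frac{S{\left(T{\left(-6,-13 \right)} \right)} + 126350}{126441 + 207593} = \frac{\frac{-22 + \left(-13 - 13\right)^{2} - 7 \left(-13 - 13\right)}{6 \left(-13 - 13\right)} + 126350}{126441 + 207593} = \frac{\frac{-22 + \left(-26\right)^{2} - -182}{6 \left(-26\right)} + 126350}{334034} = \left(\frac{1}{6} \left(- \frac{1}{26}\right) \left(-22 + 676 + 182\right) + 126350\right) \frac{1}{334034} = \left(\frac{1}{6} \left(- \frac{1}{26}\right) 836 + 126350\right) \frac{1}{334034} = \left(- \frac{209}{39} + 126350\right) \frac{1}{334034} = \frac{4927441}{39} \cdot \frac{1}{334034} = \frac{4927441}{13027326}$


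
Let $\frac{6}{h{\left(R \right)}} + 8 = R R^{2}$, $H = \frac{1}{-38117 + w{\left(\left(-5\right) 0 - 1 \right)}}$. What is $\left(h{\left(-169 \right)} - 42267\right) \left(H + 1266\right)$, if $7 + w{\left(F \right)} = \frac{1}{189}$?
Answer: $- \frac{41356487418855005101}{772873692231} \approx -5.351 \cdot 10^{7}$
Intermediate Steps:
$w{\left(F \right)} = - \frac{1322}{189}$ ($w{\left(F \right)} = -7 + \frac{1}{189} = - \frac{1322}{189}$)
$H = - \frac{189}{7205435}$ ($H = \frac{1}{-38117 - \frac{1322}{189}} = \frac{1}{- \frac{7205435}{189}} = - \frac{189}{7205435} \approx -2.623 \cdot 10^{-5}$)
$h{\left(R \right)} = \frac{6}{-8 + R^{3}}$ ($h{\left(R \right)} = \frac{6}{-8 + R R^{2}} = \frac{6}{-8 + R^{3}}$)
$\left(h{\left(-169 \right)} - 42267\right) \left(H + 1266\right) = \left(\frac{6}{-8 + \left(-169\right)^{3}} - 42267\right) \left(- \frac{189}{7205435} + 1266\right) = \left(\frac{6}{-8 - 4826809} - 42267\right) \frac{9122080521}{7205435} = \left(\frac{6}{-4826817} - 42267\right) \frac{9122080521}{7205435} = \left(6 \left(- \frac{1}{4826817}\right) - 42267\right) \frac{9122080521}{7205435} = \left(- \frac{2}{1608939} - 42267\right) \frac{9122080521}{7205435} = \left(- \frac{68005024715}{1608939}\right) \frac{9122080521}{7205435} = - \frac{41356487418855005101}{772873692231}$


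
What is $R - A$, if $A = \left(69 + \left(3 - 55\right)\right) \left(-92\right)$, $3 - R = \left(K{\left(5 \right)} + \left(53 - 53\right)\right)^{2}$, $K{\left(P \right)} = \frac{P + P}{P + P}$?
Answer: $1566$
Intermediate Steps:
$K{\left(P \right)} = 1$ ($K{\left(P \right)} = \frac{2 P}{2 P} = 2 P \frac{1}{2 P} = 1$)
$R = 2$ ($R = 3 - \left(1 + \left(53 - 53\right)\right)^{2} = 3 - \left(1 + 0\right)^{2} = 3 - 1^{2} = 3 - 1 = 2$)
$A = -1564$ ($A = \left(69 - 52\right) \left(-92\right) = 17 \left(-92\right) = -1564$)
$R - A = 2 - -1564 = 2 + 1564 = 1566$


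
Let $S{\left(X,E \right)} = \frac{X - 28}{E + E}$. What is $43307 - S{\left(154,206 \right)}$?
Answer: $\frac{8921179}{206} \approx 43307.0$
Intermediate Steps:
$S{\left(X,E \right)} = \frac{-28 + X}{2 E}$
$43307 - S{\left(154,206 \right)} = 43307 - \frac{-28 + 154}{2 \cdot 206} = 43307 - \frac{1}{2} \cdot \frac{1}{206} \cdot 126 = 43307 - \frac{63}{206} = \frac{8921179}{206}$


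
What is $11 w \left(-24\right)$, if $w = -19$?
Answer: $5016$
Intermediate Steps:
$11 w \left(-24\right) = 11 \left(-19\right) \left(-24\right) = \left(-209\right) \left(-24\right) = 5016$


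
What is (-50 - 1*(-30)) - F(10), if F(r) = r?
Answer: -30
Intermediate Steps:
(-50 - 1*(-30)) - F(10) = (-50 - 1*(-30)) - 1*10 = (-50 + 30) - 10 = -20 - 10 = -30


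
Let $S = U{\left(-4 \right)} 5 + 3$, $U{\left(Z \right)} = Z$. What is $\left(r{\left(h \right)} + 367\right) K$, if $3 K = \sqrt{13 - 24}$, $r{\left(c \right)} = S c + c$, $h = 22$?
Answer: $5 i \sqrt{11} \approx 16.583 i$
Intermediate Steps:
$S = -17$ ($S = \left(-4\right) 5 + 3 = -20 + 3 = -17$)
$r{\left(c \right)} = - 16 c$ ($r{\left(c \right)} = - 17 c + c = - 16 c$)
$K = \frac{i \sqrt{11}}{3}$ ($K = \frac{\sqrt{13 - 24}}{3} = \frac{\sqrt{-11}}{3} = \frac{i \sqrt{11}}{3} \approx 1.1055 i$)
$\left(r{\left(h \right)} + 367\right) K = \left(\left(-16\right) 22 + 367\right) \frac{i \sqrt{11}}{3} = \left(-352 + 367\right) \frac{i \sqrt{11}}{3} = 15 \frac{i \sqrt{11}}{3} = 5 i \sqrt{11}$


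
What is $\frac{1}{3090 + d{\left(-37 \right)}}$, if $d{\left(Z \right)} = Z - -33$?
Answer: $\frac{1}{3086} \approx 0.00032404$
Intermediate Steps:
$d{\left(Z \right)} = 33 + Z$ ($d{\left(Z \right)} = Z + 33 = 33 + Z$)
$\frac{1}{3090 + d{\left(-37 \right)}} = \frac{1}{3090 + \left(33 - 37\right)} = \frac{1}{3090 - 4} = \frac{1}{3086}$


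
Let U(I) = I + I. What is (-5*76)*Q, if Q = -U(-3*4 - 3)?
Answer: -11400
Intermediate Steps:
U(I) = 2*I
Q = 30 (Q = -2*(-3*4 - 3) = -2*(-12 - 3) = -2*(-15) = -1*(-30) = 30)
(-5*76)*Q = -5*76*30 = -380*30 = -11400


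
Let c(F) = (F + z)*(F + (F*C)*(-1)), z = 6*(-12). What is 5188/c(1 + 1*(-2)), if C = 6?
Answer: -5188/365 ≈ -14.214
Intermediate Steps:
z = -72
c(F) = -5*F*(-72 + F) (c(F) = (F - 72)*(F + (F*6)*(-1)) = (-72 + F)*(F + (6*F)*(-1)) = (-72 + F)*(F - 6*F) = (-72 + F)*(-5*F) = -5*F*(-72 + F))
5188/c(1 + 1*(-2)) = 5188/((5*(1 + 1*(-2))*(72 - (1 + 1*(-2))))) = 5188/((5*(1 - 2)*(72 - (1 - 2)))) = 5188/((5*(-1)*(72 - 1*(-1)))) = 5188/((5*(-1)*(72 + 1))) = 5188/((5*(-1)*73)) = 5188/(-365) = 5188*(-1/365) = -5188/365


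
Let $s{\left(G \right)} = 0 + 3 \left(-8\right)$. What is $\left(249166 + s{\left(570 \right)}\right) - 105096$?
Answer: $144046$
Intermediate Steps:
$s{\left(G \right)} = -24$ ($s{\left(G \right)} = 0 - 24 = -24$)
$\left(249166 + s{\left(570 \right)}\right) - 105096 = \left(249166 - 24\right) - 105096 = 249142 - 105096 = 144046$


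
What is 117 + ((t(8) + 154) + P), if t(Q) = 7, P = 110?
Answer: 388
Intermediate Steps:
117 + ((t(8) + 154) + P) = 117 + ((7 + 154) + 110) = 117 + (161 + 110) = 117 + 271 = 388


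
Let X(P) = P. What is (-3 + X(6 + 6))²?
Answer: 81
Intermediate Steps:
(-3 + X(6 + 6))² = (-3 + (6 + 6))² = (-3 + 12)² = 9² = 81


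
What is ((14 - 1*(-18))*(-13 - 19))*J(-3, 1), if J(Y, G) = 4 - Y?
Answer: -7168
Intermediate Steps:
((14 - 1*(-18))*(-13 - 19))*J(-3, 1) = ((14 - 1*(-18))*(-13 - 19))*(4 - 1*(-3)) = ((14 + 18)*(-32))*(4 + 3) = (32*(-32))*7 = -1024*7 = -7168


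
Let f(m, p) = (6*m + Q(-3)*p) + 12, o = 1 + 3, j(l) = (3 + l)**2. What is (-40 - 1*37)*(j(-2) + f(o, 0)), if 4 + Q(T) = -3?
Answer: -2849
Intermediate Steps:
o = 4
Q(T) = -7 (Q(T) = -4 - 3 = -7)
f(m, p) = 12 - 7*p + 6*m (f(m, p) = (6*m - 7*p) + 12 = (-7*p + 6*m) + 12 = 12 - 7*p + 6*m)
(-40 - 1*37)*(j(-2) + f(o, 0)) = (-40 - 1*37)*((3 - 2)**2 + (12 - 7*0 + 6*4)) = (-40 - 37)*(1**2 + (12 + 0 + 24)) = -77*(1 + 36) = -77*37 = -2849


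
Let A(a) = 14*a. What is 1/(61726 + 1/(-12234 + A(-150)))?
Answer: 14334/884780483 ≈ 1.6201e-5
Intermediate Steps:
1/(61726 + 1/(-12234 + A(-150))) = 1/(61726 + 1/(-12234 + 14*(-150))) = 1/(61726 + 1/(-12234 - 2100)) = 1/(61726 + 1/(-14334)) = 1/(61726 - 1/14334) = 1/(884780483/14334) = 14334/884780483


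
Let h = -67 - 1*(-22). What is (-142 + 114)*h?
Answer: 1260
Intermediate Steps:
h = -45 (h = -67 + 22 = -45)
(-142 + 114)*h = (-142 + 114)*(-45) = -28*(-45) = 1260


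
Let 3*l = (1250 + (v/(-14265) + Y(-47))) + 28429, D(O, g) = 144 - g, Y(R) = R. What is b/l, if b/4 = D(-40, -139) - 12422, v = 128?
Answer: -519488505/105675088 ≈ -4.9159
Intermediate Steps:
l = 422700352/42795 (l = ((1250 + (128/(-14265) - 47)) + 28429)/3 = ((1250 + (128*(-1/14265) - 47)) + 28429)/3 = ((1250 + (-128/14265 - 47)) + 28429)/3 = ((1250 - 670583/14265) + 28429)/3 = (17160667/14265 + 28429)/3 = (⅓)*(422700352/14265) = 422700352/42795 ≈ 9877.3)
b = -48556 (b = 4*((144 - 1*(-139)) - 12422) = 4*((144 + 139) - 12422) = 4*(283 - 12422) = 4*(-12139) = -48556)
b/l = -48556/422700352/42795 = -48556*42795/422700352 = -519488505/105675088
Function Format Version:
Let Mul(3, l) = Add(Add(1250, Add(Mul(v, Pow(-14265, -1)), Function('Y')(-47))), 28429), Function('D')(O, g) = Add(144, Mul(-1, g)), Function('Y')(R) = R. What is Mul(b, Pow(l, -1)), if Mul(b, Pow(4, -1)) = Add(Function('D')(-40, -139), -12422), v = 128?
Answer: Rational(-519488505, 105675088) ≈ -4.9159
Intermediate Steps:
l = Rational(422700352, 42795) (l = Mul(Rational(1, 3), Add(Add(1250, Add(Mul(128, Pow(-14265, -1)), -47)), 28429)) = Mul(Rational(1, 3), Add(Add(1250, Add(Mul(128, Rational(-1, 14265)), -47)), 28429)) = Mul(Rational(1, 3), Add(Add(1250, Add(Rational(-128, 14265), -47)), 28429)) = Mul(Rational(1, 3), Add(Add(1250, Rational(-670583, 14265)), 28429)) = Mul(Rational(1, 3), Add(Rational(17160667, 14265), 28429)) = Mul(Rational(1, 3), Rational(422700352, 14265)) = Rational(422700352, 42795) ≈ 9877.3)
b = -48556 (b = Mul(4, Add(Add(144, Mul(-1, -139)), -12422)) = Mul(4, Add(Add(144, 139), -12422)) = Mul(4, Add(283, -12422)) = Mul(4, -12139) = -48556)
Mul(b, Pow(l, -1)) = Mul(-48556, Pow(Rational(422700352, 42795), -1)) = Mul(-48556, Rational(42795, 422700352)) = Rational(-519488505, 105675088)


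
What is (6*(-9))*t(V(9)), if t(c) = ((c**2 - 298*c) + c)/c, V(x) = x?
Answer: 15552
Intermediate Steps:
t(c) = (c**2 - 297*c)/c
(6*(-9))*t(V(9)) = (6*(-9))*(-297 + 9) = -54*(-288) = 15552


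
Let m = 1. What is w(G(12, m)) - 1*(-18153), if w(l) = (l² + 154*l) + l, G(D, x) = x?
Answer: 18309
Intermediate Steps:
w(l) = l² + 155*l
w(G(12, m)) - 1*(-18153) = 1*(155 + 1) - 1*(-18153) = 1*156 + 18153 = 156 + 18153 = 18309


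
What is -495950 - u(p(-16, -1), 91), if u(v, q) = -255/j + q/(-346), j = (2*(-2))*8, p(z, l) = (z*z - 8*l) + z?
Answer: -2745621859/5536 ≈ -4.9596e+5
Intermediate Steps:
p(z, l) = z + z² - 8*l (p(z, l) = (z² - 8*l) + z = z + z² - 8*l)
j = -32 (j = -4*8 = -32)
u(v, q) = 255/32 - q/346 (u(v, q) = -255/(-32) + q/(-346) = -255*(-1/32) + q*(-1/346) = 255/32 - q/346)
-495950 - u(p(-16, -1), 91) = -495950 - (255/32 - 1/346*91) = -495950 - (255/32 - 91/346) = -495950 - 1*42659/5536 = -495950 - 42659/5536 = -2745621859/5536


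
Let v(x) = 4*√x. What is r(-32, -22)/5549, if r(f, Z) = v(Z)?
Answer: 4*I*√22/5549 ≈ 0.0033811*I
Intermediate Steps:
r(f, Z) = 4*√Z
r(-32, -22)/5549 = (4*√(-22))/5549 = (4*(I*√22))*(1/5549) = (4*I*√22)*(1/5549) = 4*I*√22/5549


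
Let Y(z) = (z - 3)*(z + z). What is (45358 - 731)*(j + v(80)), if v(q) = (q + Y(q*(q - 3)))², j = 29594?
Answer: 256778307378355616238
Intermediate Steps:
Y(z) = 2*z*(-3 + z) (Y(z) = (-3 + z)*(2*z) = 2*z*(-3 + z))
v(q) = (q + 2*q*(-3 + q)*(-3 + q*(-3 + q)))² (v(q) = (q + 2*(q*(q - 3))*(-3 + q*(q - 3)))² = (q + 2*(q*(-3 + q))*(-3 + q*(-3 + q)))² = (q + 2*q*(-3 + q)*(-3 + q*(-3 + q)))²)
(45358 - 731)*(j + v(80)) = (45358 - 731)*(29594 + 80²*(1 + 2*(-3 + 80)*(-3 + 80*(-3 + 80)))²) = 44627*(29594 + 6400*(1 + 2*77*(-3 + 80*77))²) = 44627*(29594 + 6400*(1 + 2*77*(-3 + 6160))²) = 44627*(29594 + 6400*(1 + 2*77*6157)²) = 44627*(29594 + 6400*(1 + 948178)²) = 44627*(29594 + 6400*948179²) = 44627*(29594 + 6400*899043416041) = 44627*(29594 + 5753877862662400) = 44627*5753877862691994 = 256778307378355616238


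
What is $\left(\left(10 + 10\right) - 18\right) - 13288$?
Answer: $-13286$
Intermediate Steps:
$\left(\left(10 + 10\right) - 18\right) - 13288 = \left(20 - 18\right) - 13288 = 2 - 13288 = -13286$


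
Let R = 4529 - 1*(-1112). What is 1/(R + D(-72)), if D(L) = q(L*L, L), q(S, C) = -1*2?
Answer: 1/5639 ≈ 0.00017734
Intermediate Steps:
q(S, C) = -2
R = 5641 (R = 4529 + 1112 = 5641)
D(L) = -2
1/(R + D(-72)) = 1/(5641 - 2) = 1/5639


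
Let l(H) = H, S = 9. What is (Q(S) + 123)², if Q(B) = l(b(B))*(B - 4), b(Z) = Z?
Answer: 28224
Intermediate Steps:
Q(B) = B*(-4 + B) (Q(B) = B*(B - 4) = B*(-4 + B))
(Q(S) + 123)² = (9*(-4 + 9) + 123)² = (9*5 + 123)² = (45 + 123)² = 168² = 28224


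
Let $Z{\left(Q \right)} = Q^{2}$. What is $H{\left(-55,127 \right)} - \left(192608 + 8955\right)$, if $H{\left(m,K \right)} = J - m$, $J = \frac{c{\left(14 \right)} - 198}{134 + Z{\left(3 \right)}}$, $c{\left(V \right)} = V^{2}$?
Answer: $- \frac{28815646}{143} \approx -2.0151 \cdot 10^{5}$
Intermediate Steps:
$J = - \frac{2}{143}$ ($J = \frac{14^{2} - 198}{134 + 3^{2}} = \frac{196 - 198}{134 + 9} = - \frac{2}{143} \approx -0.013986$)
$H{\left(m,K \right)} = - \frac{2}{143} - m$
$H{\left(-55,127 \right)} - \left(192608 + 8955\right) = \left(- \frac{2}{143} - -55\right) - \left(192608 + 8955\right) = \left(- \frac{2}{143} + 55\right) - 201563 = \frac{7863}{143} - 201563 = - \frac{28815646}{143}$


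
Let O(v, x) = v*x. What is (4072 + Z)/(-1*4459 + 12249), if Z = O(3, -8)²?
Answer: 2324/3895 ≈ 0.59666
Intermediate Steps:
Z = 576 (Z = (3*(-8))² = (-24)² = 576)
(4072 + Z)/(-1*4459 + 12249) = (4072 + 576)/(-1*4459 + 12249) = 4648/(-4459 + 12249) = 4648/7790 = 4648*(1/7790) = 2324/3895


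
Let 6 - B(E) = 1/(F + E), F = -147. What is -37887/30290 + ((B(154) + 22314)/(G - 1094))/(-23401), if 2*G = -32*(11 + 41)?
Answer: -2987080902206/2389065305445 ≈ -1.2503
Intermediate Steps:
B(E) = 6 - 1/(-147 + E)
G = -832 (G = (-32*(11 + 41))/2 = (-32*52)/2 = (½)*(-1664) = -832)
-37887/30290 + ((B(154) + 22314)/(G - 1094))/(-23401) = -37887/30290 + (((-883 + 6*154)/(-147 + 154) + 22314)/(-832 - 1094))/(-23401) = -37887*1/30290 + (((-883 + 924)/7 + 22314)/(-1926))*(-1/23401) = -37887/30290 + (((⅐)*41 + 22314)*(-1/1926))*(-1/23401) = -37887/30290 + ((41/7 + 22314)*(-1/1926))*(-1/23401) = -37887/30290 + ((156239/7)*(-1/1926))*(-1/23401) = -37887/30290 - 156239/13482*(-1/23401) = -37887/30290 + 156239/315492282 = -2987080902206/2389065305445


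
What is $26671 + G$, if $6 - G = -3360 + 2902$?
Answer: $27135$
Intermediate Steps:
$G = 464$ ($G = 6 - \left(-3360 + 2902\right) = 6 - -458 = 6 + 458 = 464$)
$26671 + G = 26671 + 464 = 27135$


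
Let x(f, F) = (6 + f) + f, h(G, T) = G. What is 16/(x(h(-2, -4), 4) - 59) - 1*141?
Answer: -8053/57 ≈ -141.28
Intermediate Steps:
x(f, F) = 6 + 2*f
16/(x(h(-2, -4), 4) - 59) - 1*141 = 16/((6 + 2*(-2)) - 59) - 1*141 = 16/((6 - 4) - 59) - 141 = 16/(2 - 59) - 141 = 16/(-57) - 141 = 16*(-1/57) - 141 = -16/57 - 141 = -8053/57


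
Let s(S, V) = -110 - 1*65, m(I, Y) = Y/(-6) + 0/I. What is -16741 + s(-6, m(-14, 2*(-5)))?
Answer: -16916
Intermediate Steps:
m(I, Y) = -Y/6 (m(I, Y) = Y*(-⅙) + 0 = -Y/6 + 0 = -Y/6)
s(S, V) = -175 (s(S, V) = -110 - 65 = -175)
-16741 + s(-6, m(-14, 2*(-5))) = -16741 - 175 = -16916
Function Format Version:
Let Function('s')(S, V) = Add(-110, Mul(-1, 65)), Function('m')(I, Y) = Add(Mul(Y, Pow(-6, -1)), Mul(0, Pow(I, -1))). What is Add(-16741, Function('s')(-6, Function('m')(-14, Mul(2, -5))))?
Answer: -16916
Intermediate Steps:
Function('m')(I, Y) = Mul(Rational(-1, 6), Y) (Function('m')(I, Y) = Add(Mul(Y, Rational(-1, 6)), 0) = Add(Mul(Rational(-1, 6), Y), 0) = Mul(Rational(-1, 6), Y))
Function('s')(S, V) = -175 (Function('s')(S, V) = Add(-110, -65) = -175)
Add(-16741, Function('s')(-6, Function('m')(-14, Mul(2, -5)))) = Add(-16741, -175) = -16916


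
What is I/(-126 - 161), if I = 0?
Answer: 0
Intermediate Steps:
I/(-126 - 161) = 0/(-126 - 161) = 0/(-287) = -1/287*0 = 0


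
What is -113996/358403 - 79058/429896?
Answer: -38670524395/77038008044 ≈ -0.50197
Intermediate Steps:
-113996/358403 - 79058/429896 = -113996*1/358403 - 79058*1/429896 = -113996/358403 - 39529/214948 = -38670524395/77038008044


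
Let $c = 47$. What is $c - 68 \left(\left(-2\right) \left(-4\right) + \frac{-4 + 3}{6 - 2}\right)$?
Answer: $-480$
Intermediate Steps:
$c - 68 \left(\left(-2\right) \left(-4\right) + \frac{-4 + 3}{6 - 2}\right) = 47 - 68 \left(\left(-2\right) \left(-4\right) + \frac{-4 + 3}{6 - 2}\right) = 47 - 68 \left(8 - \frac{1}{4}\right) = 47 - 527 = -480$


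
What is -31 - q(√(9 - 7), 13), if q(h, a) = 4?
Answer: -35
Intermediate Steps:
-31 - q(√(9 - 7), 13) = -31 - 1*4 = -31 - 4 = -35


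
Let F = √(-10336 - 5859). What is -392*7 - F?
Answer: -2744 - I*√16195 ≈ -2744.0 - 127.26*I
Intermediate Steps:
F = I*√16195 (F = √(-16195) = I*√16195 ≈ 127.26*I)
-392*7 - F = -392*7 - I*√16195 = -2744 - I*√16195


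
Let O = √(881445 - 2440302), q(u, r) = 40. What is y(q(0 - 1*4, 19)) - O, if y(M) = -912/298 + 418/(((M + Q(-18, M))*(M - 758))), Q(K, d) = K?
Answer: -330239/106982 - I*√1558857 ≈ -3.0869 - 1248.5*I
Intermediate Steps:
O = I*√1558857 (O = √(-1558857) = I*√1558857 ≈ 1248.5*I)
y(M) = -456/149 + 418/((-758 + M)*(-18 + M)) (y(M) = -912/298 + 418/(((M - 18)*(M - 758))) = -912*1/298 + 418/(((-18 + M)*(-758 + M))) = -456/149 + 418/(((-758 + M)*(-18 + M))) = -456/149 + 418*(1/((-758 + M)*(-18 + M))) = -456/149 + 418/((-758 + M)*(-18 + M)))
y(q(0 - 1*4, 19)) - O = 38*(-162089 - 12*40² + 9312*40)/(149*(13644 + 40² - 776*40)) - I*√1558857 = 38*(-162089 - 12*1600 + 372480)/(149*(13644 + 1600 - 31040)) - I*√1558857 = (38/149)*(-162089 - 19200 + 372480)/(-15796) - I*√1558857 = (38/149)*(-1/15796)*191191 - I*√1558857 = -330239/106982 - I*√1558857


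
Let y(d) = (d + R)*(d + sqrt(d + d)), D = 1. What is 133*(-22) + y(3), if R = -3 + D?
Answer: -2923 + sqrt(6) ≈ -2920.6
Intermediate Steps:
R = -2 (R = -3 + 1 = -2)
y(d) = (-2 + d)*(d + sqrt(2)*sqrt(d)) (y(d) = (d - 2)*(d + sqrt(d + d)) = (-2 + d)*(d + sqrt(2*d)) = (-2 + d)*(d + sqrt(2)*sqrt(d)))
133*(-22) + y(3) = 133*(-22) + (3**2 - 2*3 + sqrt(2)*3**(3/2) - 2*sqrt(2)*sqrt(3)) = -2926 + (9 - 6 + sqrt(2)*(3*sqrt(3)) - 2*sqrt(6)) = -2926 + (9 - 6 + 3*sqrt(6) - 2*sqrt(6)) = -2926 + (3 + sqrt(6)) = -2923 + sqrt(6)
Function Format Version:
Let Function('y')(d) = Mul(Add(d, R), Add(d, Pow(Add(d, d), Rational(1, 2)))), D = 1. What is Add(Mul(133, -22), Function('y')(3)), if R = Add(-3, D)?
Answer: Add(-2923, Pow(6, Rational(1, 2))) ≈ -2920.6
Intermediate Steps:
R = -2 (R = Add(-3, 1) = -2)
Function('y')(d) = Mul(Add(-2, d), Add(d, Mul(Pow(2, Rational(1, 2)), Pow(d, Rational(1, 2))))) (Function('y')(d) = Mul(Add(d, -2), Add(d, Pow(Add(d, d), Rational(1, 2)))) = Mul(Add(-2, d), Add(d, Pow(Mul(2, d), Rational(1, 2)))) = Mul(Add(-2, d), Add(d, Mul(Pow(2, Rational(1, 2)), Pow(d, Rational(1, 2))))))
Add(Mul(133, -22), Function('y')(3)) = Add(Mul(133, -22), Add(Pow(3, 2), Mul(-2, 3), Mul(Pow(2, Rational(1, 2)), Pow(3, Rational(3, 2))), Mul(-2, Pow(2, Rational(1, 2)), Pow(3, Rational(1, 2))))) = Add(-2926, Add(9, -6, Mul(Pow(2, Rational(1, 2)), Mul(3, Pow(3, Rational(1, 2)))), Mul(-2, Pow(6, Rational(1, 2))))) = Add(-2926, Add(9, -6, Mul(3, Pow(6, Rational(1, 2))), Mul(-2, Pow(6, Rational(1, 2))))) = Add(-2926, Add(3, Pow(6, Rational(1, 2)))) = Add(-2923, Pow(6, Rational(1, 2)))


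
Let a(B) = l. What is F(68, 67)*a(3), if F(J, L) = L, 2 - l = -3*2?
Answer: 536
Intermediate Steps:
l = 8 (l = 2 - (-3)*2 = 2 - 1*(-6) = 2 + 6 = 8)
a(B) = 8
F(68, 67)*a(3) = 67*8 = 536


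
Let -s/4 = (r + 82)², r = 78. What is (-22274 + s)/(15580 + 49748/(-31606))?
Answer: -985111611/123092933 ≈ -8.0030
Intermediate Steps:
s = -102400 (s = -4*(78 + 82)² = -4*160² = -4*25600 = -102400)
(-22274 + s)/(15580 + 49748/(-31606)) = (-22274 - 102400)/(15580 + 49748/(-31606)) = -124674/(15580 + 49748*(-1/31606)) = -124674/(15580 - 24874/15803) = -124674/246185866/15803 = -124674*15803/246185866 = -985111611/123092933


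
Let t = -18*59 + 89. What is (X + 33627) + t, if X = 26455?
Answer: 59109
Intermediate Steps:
t = -973 (t = -1062 + 89 = -973)
(X + 33627) + t = (26455 + 33627) - 973 = 60082 - 973 = 59109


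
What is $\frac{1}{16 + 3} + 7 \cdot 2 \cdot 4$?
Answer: $\frac{1065}{19} \approx 56.053$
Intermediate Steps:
$\frac{1}{16 + 3} + 7 \cdot 2 \cdot 4 = \frac{1}{19} + 7 \cdot 8 = \frac{1}{19} + 56 = \frac{1065}{19}$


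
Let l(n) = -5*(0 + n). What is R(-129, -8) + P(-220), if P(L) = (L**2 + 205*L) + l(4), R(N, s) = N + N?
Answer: 3022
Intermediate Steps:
l(n) = -5*n
R(N, s) = 2*N
P(L) = -20 + L**2 + 205*L (P(L) = (L**2 + 205*L) - 5*4 = (L**2 + 205*L) - 20 = -20 + L**2 + 205*L)
R(-129, -8) + P(-220) = 2*(-129) + (-20 + (-220)**2 + 205*(-220)) = -258 + (-20 + 48400 - 45100) = -258 + 3280 = 3022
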